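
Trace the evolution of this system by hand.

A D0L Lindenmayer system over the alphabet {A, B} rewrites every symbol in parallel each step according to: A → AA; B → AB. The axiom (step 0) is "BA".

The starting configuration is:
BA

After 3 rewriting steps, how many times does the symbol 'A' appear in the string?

15

k=0  BA
k=1  ABAA
k=2  AAABAAAA
k=3  AAAAAAABAAAAAAAA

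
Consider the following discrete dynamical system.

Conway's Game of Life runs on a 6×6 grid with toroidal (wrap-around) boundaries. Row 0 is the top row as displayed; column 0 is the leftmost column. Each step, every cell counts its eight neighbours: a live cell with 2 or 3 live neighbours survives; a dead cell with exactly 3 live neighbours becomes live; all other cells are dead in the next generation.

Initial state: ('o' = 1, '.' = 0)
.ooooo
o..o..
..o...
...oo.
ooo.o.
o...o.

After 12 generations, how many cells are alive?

[0] .ooooo
o..o..
..o...
...oo.
ooo.o.
o...o.
[1] .oo...
o....o
..o.o.
....oo
ooo.o.
......
[2] oo....
o.oo.o
o..oo.
o.o.o.
oo.oo.
o..o..
[3] ...oo.
..oo..
o.....
o.o...
o...o.
...oo.
[4] ......
..ooo.
..oo..
o.....
.o..o.
......
[5] ...o..
..o.o.
.oo.o.
.ooo..
......
......
[6] ...o..
.oo.o.
....o.
.o.o..
..o...
......
[7] ..oo..
..o.o.
.o..o.
..oo..
..o...
......
[8] ..oo..
.oo.o.
.o..o.
.ooo..
..oo..
..oo..
[9] ....o.
.o..o.
o...o.
.o..o.
....o.
.o..o.
[10] ...ooo
...oo.
oo.oo.
...oo.
...ooo
...ooo
[11] ..o...
o.....
......
o.....
..o...
o.o...
[12] ......
......
......
......
......
..oo..

2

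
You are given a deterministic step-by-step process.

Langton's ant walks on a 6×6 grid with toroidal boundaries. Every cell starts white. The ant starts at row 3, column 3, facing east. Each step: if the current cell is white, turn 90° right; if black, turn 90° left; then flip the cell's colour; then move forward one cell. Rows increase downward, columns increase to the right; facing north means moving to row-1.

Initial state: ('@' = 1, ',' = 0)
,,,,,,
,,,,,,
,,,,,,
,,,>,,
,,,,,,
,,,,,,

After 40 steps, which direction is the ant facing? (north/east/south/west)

[0] ,,,,,,
,,,,,,
,,,,,,
,,,>,,
,,,,,,
,,,,,,
[1] ,,,,,,
,,,,,,
,,,,,,
,,,@,,
,,,v,,
,,,,,,
[2] ,,,,,,
,,,,,,
,,,,,,
,,,@,,
,,<@,,
,,,,,,
[3] ,,,,,,
,,,,,,
,,,,,,
,,^@,,
,,@@,,
,,,,,,
[4] ,,,,,,
,,,,,,
,,,,,,
,,@>,,
,,@@,,
,,,,,,
[5] ,,,,,,
,,,,,,
,,,^,,
,,@,,,
,,@@,,
,,,,,,
[6] ,,,,,,
,,,,,,
,,,@>,
,,@,,,
,,@@,,
,,,,,,
[7] ,,,,,,
,,,,,,
,,,@@,
,,@,v,
,,@@,,
,,,,,,
[8] ,,,,,,
,,,,,,
,,,@@,
,,@<@,
,,@@,,
,,,,,,
[9] ,,,,,,
,,,,,,
,,,^@,
,,@@@,
,,@@,,
,,,,,,
[10] ,,,,,,
,,,,,,
,,<,@,
,,@@@,
,,@@,,
,,,,,,
[11] ,,,,,,
,,^,,,
,,@,@,
,,@@@,
,,@@,,
,,,,,,
[12] ,,,,,,
,,@>,,
,,@,@,
,,@@@,
,,@@,,
,,,,,,
[13] ,,,,,,
,,@@,,
,,@v@,
,,@@@,
,,@@,,
,,,,,,
[14] ,,,,,,
,,@@,,
,,<@@,
,,@@@,
,,@@,,
,,,,,,
[15] ,,,,,,
,,@@,,
,,,@@,
,,v@@,
,,@@,,
,,,,,,
[16] ,,,,,,
,,@@,,
,,,@@,
,,,>@,
,,@@,,
,,,,,,
[17] ,,,,,,
,,@@,,
,,,^@,
,,,,@,
,,@@,,
,,,,,,
[18] ,,,,,,
,,@@,,
,,<,@,
,,,,@,
,,@@,,
,,,,,,
[19] ,,,,,,
,,^@,,
,,@,@,
,,,,@,
,,@@,,
,,,,,,
[20] ,,,,,,
,<,@,,
,,@,@,
,,,,@,
,,@@,,
,,,,,,
[21] ,^,,,,
,@,@,,
,,@,@,
,,,,@,
,,@@,,
,,,,,,
[22] ,@>,,,
,@,@,,
,,@,@,
,,,,@,
,,@@,,
,,,,,,
[23] ,@@,,,
,@v@,,
,,@,@,
,,,,@,
,,@@,,
,,,,,,
[24] ,@@,,,
,<@@,,
,,@,@,
,,,,@,
,,@@,,
,,,,,,
[25] ,@@,,,
,,@@,,
,v@,@,
,,,,@,
,,@@,,
,,,,,,
[26] ,@@,,,
,,@@,,
<@@,@,
,,,,@,
,,@@,,
,,,,,,
[27] ,@@,,,
^,@@,,
@@@,@,
,,,,@,
,,@@,,
,,,,,,
[28] ,@@,,,
@>@@,,
@@@,@,
,,,,@,
,,@@,,
,,,,,,
[29] ,@@,,,
@@@@,,
@v@,@,
,,,,@,
,,@@,,
,,,,,,
[30] ,@@,,,
@@@@,,
@,>,@,
,,,,@,
,,@@,,
,,,,,,
[31] ,@@,,,
@@^@,,
@,,,@,
,,,,@,
,,@@,,
,,,,,,
[32] ,@@,,,
@<,@,,
@,,,@,
,,,,@,
,,@@,,
,,,,,,
[33] ,@@,,,
@,,@,,
@v,,@,
,,,,@,
,,@@,,
,,,,,,
[34] ,@@,,,
@,,@,,
<@,,@,
,,,,@,
,,@@,,
,,,,,,
[35] ,@@,,,
@,,@,,
,@,,@,
v,,,@,
,,@@,,
,,,,,,
[36] ,@@,,,
@,,@,,
,@,,@,
@,,,@<
,,@@,,
,,,,,,
[37] ,@@,,,
@,,@,,
,@,,@^
@,,,@@
,,@@,,
,,,,,,
[38] ,@@,,,
@,,@,,
>@,,@@
@,,,@@
,,@@,,
,,,,,,
[39] ,@@,,,
@,,@,,
@@,,@@
v,,,@@
,,@@,,
,,,,,,
[40] ,@@,,,
@,,@,,
@@,,@@
,>,,@@
,,@@,,
,,,,,,

east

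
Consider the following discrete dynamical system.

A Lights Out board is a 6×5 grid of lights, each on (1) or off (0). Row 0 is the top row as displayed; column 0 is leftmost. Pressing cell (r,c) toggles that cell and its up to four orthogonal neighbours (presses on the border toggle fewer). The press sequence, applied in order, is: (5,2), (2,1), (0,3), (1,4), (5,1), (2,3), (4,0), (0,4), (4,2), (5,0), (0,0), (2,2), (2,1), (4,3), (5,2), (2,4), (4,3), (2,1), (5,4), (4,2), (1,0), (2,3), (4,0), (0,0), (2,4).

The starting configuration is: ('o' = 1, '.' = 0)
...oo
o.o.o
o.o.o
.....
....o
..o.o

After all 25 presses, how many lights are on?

12

k=0  ...oo
o.o.o
o.o.o
.....
....o
..o.o
k=1  ...oo
o.o.o
o.o.o
.....
..o.o
.o.oo
k=2  ...oo
ooo.o
.o..o
.o...
..o.o
.o.oo
k=3  ..o..
ooooo
.o..o
.o...
..o.o
.o.oo
k=4  ..o.o
ooo..
.o...
.o...
..o.o
.o.oo
k=5  ..o.o
ooo..
.o...
.o...
.oo.o
o.ooo
k=6  ..o.o
oooo.
.oooo
.o.o.
.oo.o
o.ooo
k=7  ..o.o
oooo.
.oooo
oo.o.
o.o.o
..ooo
k=8  ..oo.
ooooo
.oooo
oo.o.
o.o.o
..ooo
k=9  ..oo.
ooooo
.oooo
oooo.
oo.oo
...oo
k=10  ..oo.
ooooo
.oooo
oooo.
.o.oo
oo.oo
k=11  oooo.
.oooo
.oooo
oooo.
.o.oo
oo.oo
k=12  oooo.
.o.oo
....o
oo.o.
.o.oo
oo.oo
k=13  oooo.
...oo
ooo.o
o..o.
.o.oo
oo.oo
k=14  oooo.
...oo
ooo.o
o....
.oo..
oo..o
k=15  oooo.
...oo
ooo.o
o....
.o...
o.ooo
k=16  oooo.
...o.
oooo.
o...o
.o...
o.ooo
k=17  oooo.
...o.
oooo.
o..oo
.oooo
o.o.o
k=18  oooo.
.o.o.
...o.
oo.oo
.oooo
o.o.o
k=19  oooo.
.o.o.
...o.
oo.oo
.ooo.
o.oo.
k=20  oooo.
.o.o.
...o.
ooooo
.....
o..o.
k=21  .ooo.
o..o.
o..o.
ooooo
.....
o..o.
k=22  .ooo.
o....
o.o.o
ooo.o
.....
o..o.
k=23  .ooo.
o....
o.o.o
.oo.o
oo...
...o.
k=24  o.oo.
.....
o.o.o
.oo.o
oo...
...o.
k=25  o.oo.
....o
o.oo.
.oo..
oo...
...o.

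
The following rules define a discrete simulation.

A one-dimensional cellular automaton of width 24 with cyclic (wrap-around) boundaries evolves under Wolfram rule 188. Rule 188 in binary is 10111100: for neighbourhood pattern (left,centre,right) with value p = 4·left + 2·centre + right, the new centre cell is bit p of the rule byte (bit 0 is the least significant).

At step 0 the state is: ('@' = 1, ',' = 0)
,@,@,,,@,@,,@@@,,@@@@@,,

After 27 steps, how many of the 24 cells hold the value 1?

19

t=0: ,@,@,,,@,@,,@@@,,@@@@@,,
t=1: ,@@@@,,@@@@,@@,@,@@@@,@,
t=2: ,@@@,@,@@@,@@,@@@@@@,@@@
t=3: @@@,@@@@@,@@,@@@@@@,@@@,
t=4: @@,@@@@@,@@,@@@@@@,@@@,@
t=5: @,@@@@@,@@,@@@@@@,@@@,@@
t=6: ,@@@@@,@@,@@@@@@,@@@,@@@
t=7: @@@@@,@@,@@@@@@,@@@,@@@,
t=8: @@@@,@@,@@@@@@,@@@,@@@,@
t=9: @@@,@@,@@@@@@,@@@,@@@,@@
t=10: @@,@@,@@@@@@,@@@,@@@,@@@
t=11: @,@@,@@@@@@,@@@,@@@,@@@@
t=12: ,@@,@@@@@@,@@@,@@@,@@@@@
t=13: @@,@@@@@@,@@@,@@@,@@@@@,
t=14: @,@@@@@@,@@@,@@@,@@@@@,@
t=15: ,@@@@@@,@@@,@@@,@@@@@,@@
t=16: @@@@@@,@@@,@@@,@@@@@,@@,
t=17: @@@@@,@@@,@@@,@@@@@,@@,@
t=18: @@@@,@@@,@@@,@@@@@,@@,@@
t=19: @@@,@@@,@@@,@@@@@,@@,@@@
t=20: @@,@@@,@@@,@@@@@,@@,@@@@
t=21: @,@@@,@@@,@@@@@,@@,@@@@@
t=22: ,@@@,@@@,@@@@@,@@,@@@@@@
t=23: @@@,@@@,@@@@@,@@,@@@@@@,
t=24: @@,@@@,@@@@@,@@,@@@@@@,@
t=25: @,@@@,@@@@@,@@,@@@@@@,@@
t=26: ,@@@,@@@@@,@@,@@@@@@,@@@
t=27: @@@,@@@@@,@@,@@@@@@,@@@,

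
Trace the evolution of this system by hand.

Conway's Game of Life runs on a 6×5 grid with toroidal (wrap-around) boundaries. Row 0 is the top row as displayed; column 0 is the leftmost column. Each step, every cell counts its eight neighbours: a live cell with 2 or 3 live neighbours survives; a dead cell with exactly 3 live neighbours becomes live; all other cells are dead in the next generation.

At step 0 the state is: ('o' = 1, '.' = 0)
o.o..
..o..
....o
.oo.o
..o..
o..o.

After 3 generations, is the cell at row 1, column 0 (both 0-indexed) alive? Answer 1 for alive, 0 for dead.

1

gen 0: o.o..
..o..
....o
.oo.o
..o..
o..o.
gen 1: ..ooo
.o.o.
ooo..
ooo..
o.o.o
..ooo
gen 2: oo...
.....
...oo
.....
.....
.....
gen 3: .....
o...o
.....
.....
.....
.....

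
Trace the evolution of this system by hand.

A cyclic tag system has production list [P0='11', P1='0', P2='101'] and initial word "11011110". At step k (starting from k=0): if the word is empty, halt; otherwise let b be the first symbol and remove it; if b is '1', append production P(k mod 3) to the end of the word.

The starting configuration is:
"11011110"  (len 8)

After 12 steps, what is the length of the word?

15

[0] "11011110"  (len 8)
[1] "101111011"  (len 9)
[2] "011110110"  (len 9)
[3] "11110110"  (len 8)
[4] "111011011"  (len 9)
[5] "110110110"  (len 9)
[6] "10110110101"  (len 11)
[7] "011011010111"  (len 12)
[8] "11011010111"  (len 11)
[9] "1011010111101"  (len 13)
[10] "01101011110111"  (len 14)
[11] "1101011110111"  (len 13)
[12] "101011110111101"  (len 15)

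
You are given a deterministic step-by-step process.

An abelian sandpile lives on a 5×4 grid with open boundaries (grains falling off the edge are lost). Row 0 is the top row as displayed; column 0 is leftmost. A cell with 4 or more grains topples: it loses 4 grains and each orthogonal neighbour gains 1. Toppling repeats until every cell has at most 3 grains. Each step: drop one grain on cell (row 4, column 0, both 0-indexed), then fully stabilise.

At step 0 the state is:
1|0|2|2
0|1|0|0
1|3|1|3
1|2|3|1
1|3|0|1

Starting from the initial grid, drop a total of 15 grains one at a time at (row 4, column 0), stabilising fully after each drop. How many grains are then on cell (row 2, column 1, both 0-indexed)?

0

0) 1|0|2|2
0|1|0|0
1|3|1|3
1|2|3|1
1|3|0|1
1) 1|0|2|2
0|1|0|0
1|3|1|3
1|2|3|1
2|3|0|1
2) 1|0|2|2
0|1|0|0
1|3|1|3
1|2|3|1
3|3|0|1
3) 1|0|2|2
0|1|0|0
1|3|1|3
2|3|3|1
1|0|1|1
4) 1|0|2|2
0|1|0|0
1|3|1|3
2|3|3|1
2|0|1|1
5) 1|0|2|2
0|1|0|0
1|3|1|3
2|3|3|1
3|0|1|1
6) 1|0|2|2
0|1|0|0
1|3|1|3
3|3|3|1
0|1|1|1
7) 1|0|2|2
0|1|0|0
1|3|1|3
3|3|3|1
1|1|1|1
8) 1|0|2|2
0|1|0|0
1|3|1|3
3|3|3|1
2|1|1|1
9) 1|0|2|2
0|1|0|0
1|3|1|3
3|3|3|1
3|1|1|1
10) 1|0|2|2
0|2|0|0
3|0|3|3
1|2|0|2
1|3|2|1
11) 1|0|2|2
0|2|0|0
3|0|3|3
1|2|0|2
2|3|2|1
12) 1|0|2|2
0|2|0|0
3|0|3|3
1|2|0|2
3|3|2|1
13) 1|0|2|2
0|2|0|0
3|0|3|3
2|3|0|2
1|0|3|1
14) 1|0|2|2
0|2|0|0
3|0|3|3
2|3|0|2
2|0|3|1
15) 1|0|2|2
0|2|0|0
3|0|3|3
2|3|0|2
3|0|3|1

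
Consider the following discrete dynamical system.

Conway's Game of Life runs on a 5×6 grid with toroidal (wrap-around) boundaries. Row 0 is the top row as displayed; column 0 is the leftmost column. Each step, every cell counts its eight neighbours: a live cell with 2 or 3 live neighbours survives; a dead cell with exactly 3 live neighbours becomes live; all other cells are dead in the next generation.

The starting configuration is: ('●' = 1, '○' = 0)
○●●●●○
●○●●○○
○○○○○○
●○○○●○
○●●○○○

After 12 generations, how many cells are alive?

gen 0: ○●●●●○
●○●●○○
○○○○○○
●○○○●○
○●●○○○
gen 1: ●○○○●○
○○○○●○
○●○●○●
○●○○○○
●○○○●●
gen 2: ●○○●●○
●○○●●○
●○●○●○
○●●○○○
●●○○●○
gen 3: ●○●○○○
●○●○○○
●○●○●○
○○●○○○
●○○○●○
gen 4: ●○○●○○
●○●○○○
○○●○○●
○○○○○○
○○○●○●
gen 5: ●●●●●●
●○●●○●
○●○○○○
○○○○●○
○○○○●○
gen 6: ○○○○○○
○○○○○○
●●●●●●
○○○○○○
●●●○○○
gen 7: ○●○○○○
●●●●●●
●●●●●●
○○○○●○
○●○○○○
gen 8: ○○○●●●
○○○○○○
○○○○○○
○○○○●○
○○○○○○
gen 9: ○○○○●○
○○○○●○
○○○○○○
○○○○○○
○○○●○●
gen 10: ○○○●●●
○○○○○○
○○○○○○
○○○○○○
○○○○●○
gen 11: ○○○●●●
○○○○●○
○○○○○○
○○○○○○
○○○●●●
gen 12: ○○○○○○
○○○●●●
○○○○○○
○○○○●○
○○○●○●

6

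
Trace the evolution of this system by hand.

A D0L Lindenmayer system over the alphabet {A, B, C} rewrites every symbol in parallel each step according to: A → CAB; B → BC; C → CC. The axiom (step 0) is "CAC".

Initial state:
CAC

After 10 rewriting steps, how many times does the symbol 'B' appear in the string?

10

step 0: CAC
step 1: CCCABCC
step 2: CCCCCCCABBCCCCC
step 3: CCCCCCCCCCCCCCCABBCBCCCCCCCCCCC
step 4: CCCCCCCCCCCCCCCCCCCCCCCCCCCCCCCABBCBCCCBCCCCCCCCCCCCCCCCCCCCCCC
step 5: CCCCCCCCCCCCCCCCCCCCCCCCCCCCCCCCCCCCCCCCCCCCCCCCCCCCCCCCCC…CCBCCCCCCCBCCCCCCCCCCCCCCCCCCCCCCCCCCCCCCCCCCCCCCCCCCCCCCC  (len 127)
step 6: CCCCCCCCCCCCCCCCCCCCCCCCCCCCCCCCCCCCCCCCCCCCCCCCCCCCCCCCCC…CCCCCCCCCCCCCCCCCCCCCCCCCCCCCCCCCCCCCCCCCCCCCCCCCCCCCCCCCC  (len 255)
step 7: CCCCCCCCCCCCCCCCCCCCCCCCCCCCCCCCCCCCCCCCCCCCCCCCCCCCCCCCCC…CCCCCCCCCCCCCCCCCCCCCCCCCCCCCCCCCCCCCCCCCCCCCCCCCCCCCCCCCC  (len 511)
step 8: CCCCCCCCCCCCCCCCCCCCCCCCCCCCCCCCCCCCCCCCCCCCCCCCCCCCCCCCCC…CCCCCCCCCCCCCCCCCCCCCCCCCCCCCCCCCCCCCCCCCCCCCCCCCCCCCCCCCC  (len 1023)
step 9: CCCCCCCCCCCCCCCCCCCCCCCCCCCCCCCCCCCCCCCCCCCCCCCCCCCCCCCCCC…CCCCCCCCCCCCCCCCCCCCCCCCCCCCCCCCCCCCCCCCCCCCCCCCCCCCCCCCCC  (len 2047)
step 10: CCCCCCCCCCCCCCCCCCCCCCCCCCCCCCCCCCCCCCCCCCCCCCCCCCCCCCCCCC…CCCCCCCCCCCCCCCCCCCCCCCCCCCCCCCCCCCCCCCCCCCCCCCCCCCCCCCCCC  (len 4095)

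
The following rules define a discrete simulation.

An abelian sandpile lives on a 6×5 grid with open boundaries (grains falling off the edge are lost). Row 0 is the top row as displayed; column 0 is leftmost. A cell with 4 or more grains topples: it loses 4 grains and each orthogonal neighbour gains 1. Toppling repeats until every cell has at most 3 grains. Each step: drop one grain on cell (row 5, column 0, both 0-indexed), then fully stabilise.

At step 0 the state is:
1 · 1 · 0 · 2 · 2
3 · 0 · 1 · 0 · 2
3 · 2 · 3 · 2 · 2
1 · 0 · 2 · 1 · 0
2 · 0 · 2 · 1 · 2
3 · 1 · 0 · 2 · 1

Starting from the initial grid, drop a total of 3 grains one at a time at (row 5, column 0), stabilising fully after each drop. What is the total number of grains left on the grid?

43

t=0: 1 · 1 · 0 · 2 · 2
3 · 0 · 1 · 0 · 2
3 · 2 · 3 · 2 · 2
1 · 0 · 2 · 1 · 0
2 · 0 · 2 · 1 · 2
3 · 1 · 0 · 2 · 1
t=1: 1 · 1 · 0 · 2 · 2
3 · 0 · 1 · 0 · 2
3 · 2 · 3 · 2 · 2
1 · 0 · 2 · 1 · 0
3 · 0 · 2 · 1 · 2
0 · 2 · 0 · 2 · 1
t=2: 1 · 1 · 0 · 2 · 2
3 · 0 · 1 · 0 · 2
3 · 2 · 3 · 2 · 2
1 · 0 · 2 · 1 · 0
3 · 0 · 2 · 1 · 2
1 · 2 · 0 · 2 · 1
t=3: 1 · 1 · 0 · 2 · 2
3 · 0 · 1 · 0 · 2
3 · 2 · 3 · 2 · 2
1 · 0 · 2 · 1 · 0
3 · 0 · 2 · 1 · 2
2 · 2 · 0 · 2 · 1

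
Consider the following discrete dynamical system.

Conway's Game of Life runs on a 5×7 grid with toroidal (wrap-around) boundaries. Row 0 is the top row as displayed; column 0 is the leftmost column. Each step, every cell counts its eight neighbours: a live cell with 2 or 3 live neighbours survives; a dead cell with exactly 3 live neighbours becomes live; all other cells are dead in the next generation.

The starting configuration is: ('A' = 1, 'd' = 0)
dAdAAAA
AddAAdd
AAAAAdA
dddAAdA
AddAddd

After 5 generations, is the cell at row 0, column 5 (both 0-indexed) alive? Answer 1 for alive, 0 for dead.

0) dAdAAAA
AddAAdd
AAAAAdA
dddAAdA
AddAddd
1) dAdddAA
ddddddd
dAddddA
ddddddA
Adddddd
2) AdddddA
dddddAA
Adddddd
ddddddA
AddddAd
3) Adddddd
dddddAd
AddddAd
AdddddA
AddddAd
4) ddddddd
ddddddd
AddddAd
AAdddAd
AAddddd
5) ddddddd
ddddddd
AAddddd
ddddddd
AAddddA

0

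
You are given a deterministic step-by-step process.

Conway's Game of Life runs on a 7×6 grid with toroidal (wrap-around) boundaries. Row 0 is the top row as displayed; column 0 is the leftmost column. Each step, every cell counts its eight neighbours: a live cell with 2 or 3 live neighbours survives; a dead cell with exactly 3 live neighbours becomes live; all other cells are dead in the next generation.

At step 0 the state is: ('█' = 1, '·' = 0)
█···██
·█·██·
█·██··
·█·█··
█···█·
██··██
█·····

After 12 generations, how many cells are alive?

t=0: █···██
·█·██·
█·██··
·█·█··
█···█·
██··██
█·····
t=1: ██·██·
·█····
█·····
██·███
··███·
·█··█·
······
t=2: ███···
·██··█
··█·█·
██····
······
··█·█·
██████
t=3: ······
·····█
··██·█
·█····
·█····
█·█·█·
····█·
t=4: ······
····█·
█·█·█·
██····
███···
·█·█·█
···█·█
t=5: ····█·
···█·█
█··█··
···█··
·····█
·█·█·█
█·█···
t=6: ···███
···█·█
··██··
····█·
█·█···
·██·██
██████
t=7: ·█····
·····█
··██··
·██···
█·█·█·
······
······
t=8: ······
··█···
·███··
······
··██··
······
······
t=9: ······
·███··
·███··
·█····
······
······
······
t=10: ··█···
·█·█··
█··█··
·█····
······
······
······
t=11: ··█···
·█·█··
██····
······
······
······
······
t=12: ··█···
██····
███···
······
······
······
······

6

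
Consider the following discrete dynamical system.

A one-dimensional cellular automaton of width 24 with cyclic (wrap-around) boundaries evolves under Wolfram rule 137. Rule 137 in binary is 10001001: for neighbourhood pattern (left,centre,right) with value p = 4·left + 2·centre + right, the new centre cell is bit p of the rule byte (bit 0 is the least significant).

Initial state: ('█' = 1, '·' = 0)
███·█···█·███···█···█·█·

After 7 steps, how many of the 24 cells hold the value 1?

10

0) ███·█···█·███···█···█·█·
1) ██····█···██··█···█·····
2) █··██···█·█·····█···███·
3) ···█··█·····███···█·██··
4) ██······███·██··█···█··█
5) █··████·██··█·····█····█
6) ···███··█·····███···██·█
7) ·█·██·····███·██··█·█···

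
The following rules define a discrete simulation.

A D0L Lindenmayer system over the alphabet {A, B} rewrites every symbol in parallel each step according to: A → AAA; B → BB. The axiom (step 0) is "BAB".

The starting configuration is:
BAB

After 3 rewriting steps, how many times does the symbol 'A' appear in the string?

t=0: BAB
t=1: BBAAABB
t=2: BBBBAAAAAAAAABBBB
t=3: BBBBBBBBAAAAAAAAAAAAAAAAAAAAAAAAAAABBBBBBBB

27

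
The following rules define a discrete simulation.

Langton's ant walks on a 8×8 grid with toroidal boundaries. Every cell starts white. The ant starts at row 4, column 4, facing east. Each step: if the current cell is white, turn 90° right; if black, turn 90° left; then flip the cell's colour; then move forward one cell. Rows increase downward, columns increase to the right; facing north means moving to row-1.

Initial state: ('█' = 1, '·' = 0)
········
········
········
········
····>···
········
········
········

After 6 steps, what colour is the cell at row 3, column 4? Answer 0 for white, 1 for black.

[0] ········
········
········
········
····>···
········
········
········
[1] ········
········
········
········
····█···
····v···
········
········
[2] ········
········
········
········
····█···
···<█···
········
········
[3] ········
········
········
········
···^█···
···██···
········
········
[4] ········
········
········
········
···█>···
···██···
········
········
[5] ········
········
········
····^···
···█····
···██···
········
········
[6] ········
········
········
····█>··
···█····
···██···
········
········

1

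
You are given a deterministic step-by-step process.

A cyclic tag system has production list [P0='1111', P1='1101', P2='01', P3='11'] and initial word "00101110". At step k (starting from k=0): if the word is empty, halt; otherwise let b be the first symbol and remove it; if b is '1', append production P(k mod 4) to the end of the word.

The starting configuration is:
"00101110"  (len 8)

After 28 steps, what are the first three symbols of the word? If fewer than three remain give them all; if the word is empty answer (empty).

[0] "00101110"  (len 8)
[1] "0101110"  (len 7)
[2] "101110"  (len 6)
[3] "0111001"  (len 7)
[4] "111001"  (len 6)
[5] "110011111"  (len 9)
[6] "100111111101"  (len 12)
[7] "0011111110101"  (len 13)
[8] "011111110101"  (len 12)
[9] "11111110101"  (len 11)
[10] "11111101011101"  (len 14)
[11] "111110101110101"  (len 15)
[12] "1111010111010111"  (len 16)
[13] "1110101110101111111"  (len 19)
[14] "1101011101011111111101"  (len 22)
[15] "10101110101111111110101"  (len 23)
[16] "010111010111111111010111"  (len 24)
[17] "10111010111111111010111"  (len 23)
[18] "01110101111111110101111101"  (len 26)
[19] "1110101111111110101111101"  (len 25)
[20] "11010111111111010111110111"  (len 26)
[21] "10101111111110101111101111111"  (len 29)
[22] "01011111111101011111011111111101"  (len 32)
[23] "1011111111101011111011111111101"  (len 31)
[24] "01111111110101111101111111110111"  (len 32)
[25] "1111111110101111101111111110111"  (len 31)
[26] "1111111101011111011111111101111101"  (len 34)
[27] "11111110101111101111111110111110101"  (len 35)
[28] "111111010111110111111111011111010111"  (len 36)

111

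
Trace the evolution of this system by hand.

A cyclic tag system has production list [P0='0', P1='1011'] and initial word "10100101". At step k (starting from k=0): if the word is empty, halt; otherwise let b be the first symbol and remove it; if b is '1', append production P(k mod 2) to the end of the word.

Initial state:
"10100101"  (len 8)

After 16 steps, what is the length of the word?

9

t=0: "10100101"  (len 8)
t=1: "01001010"  (len 8)
t=2: "1001010"  (len 7)
t=3: "0010100"  (len 7)
t=4: "010100"  (len 6)
t=5: "10100"  (len 5)
t=6: "01001011"  (len 8)
t=7: "1001011"  (len 7)
t=8: "0010111011"  (len 10)
t=9: "010111011"  (len 9)
t=10: "10111011"  (len 8)
t=11: "01110110"  (len 8)
t=12: "1110110"  (len 7)
t=13: "1101100"  (len 7)
t=14: "1011001011"  (len 10)
t=15: "0110010110"  (len 10)
t=16: "110010110"  (len 9)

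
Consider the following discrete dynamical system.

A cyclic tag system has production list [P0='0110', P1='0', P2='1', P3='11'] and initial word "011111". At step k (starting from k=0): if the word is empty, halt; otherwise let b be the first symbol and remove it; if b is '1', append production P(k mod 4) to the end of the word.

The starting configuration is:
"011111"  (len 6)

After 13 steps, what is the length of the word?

15

gen 0: "011111"  (len 6)
gen 1: "11111"  (len 5)
gen 2: "11110"  (len 5)
gen 3: "11101"  (len 5)
gen 4: "110111"  (len 6)
gen 5: "101110110"  (len 9)
gen 6: "011101100"  (len 9)
gen 7: "11101100"  (len 8)
gen 8: "110110011"  (len 9)
gen 9: "101100110110"  (len 12)
gen 10: "011001101100"  (len 12)
gen 11: "11001101100"  (len 11)
gen 12: "100110110011"  (len 12)
gen 13: "001101100110110"  (len 15)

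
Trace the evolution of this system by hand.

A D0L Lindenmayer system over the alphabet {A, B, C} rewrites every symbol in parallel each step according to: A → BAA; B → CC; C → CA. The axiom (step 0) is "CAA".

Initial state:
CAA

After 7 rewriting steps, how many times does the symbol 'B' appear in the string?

gen 0: CAA
gen 1: CABAABAA
gen 2: CABAACCBAABAACCBAABAA
gen 3: CABAACCBAABAACACACCBAABAACCBAABAACACACCBAABAACCBAABAA
gen 4: CABAACCBAABAACACACCBAABAACCBAABAACABAACABAACACACCBAABAACCB…CCBAABAACABAACABAACACACCBAABAACCBAABAACACACCBAABAACCBAABAA  (len 133)
gen 5: CABAACCBAABAACACACCBAABAACCBAABAACABAACABAACACACCBAABAACCB…CCBAABAACABAACABAACACACCBAABAACCBAABAACACACCBAABAACCBAABAA  (len 335)
gen 6: CABAACCBAABAACACACCBAABAACCBAABAACABAACABAACACACCBAABAACCB…CCBAABAACABAACABAACACACCBAABAACCBAABAACACACCBAABAACCBAABAA  (len 845)
gen 7: CABAACCBAABAACACACCBAABAACCBAABAACABAACABAACACACCBAABAACCB…CCBAABAACABAACABAACACACCBAABAACCBAABAACACACCBAABAACCBAABAA  (len 2131)

441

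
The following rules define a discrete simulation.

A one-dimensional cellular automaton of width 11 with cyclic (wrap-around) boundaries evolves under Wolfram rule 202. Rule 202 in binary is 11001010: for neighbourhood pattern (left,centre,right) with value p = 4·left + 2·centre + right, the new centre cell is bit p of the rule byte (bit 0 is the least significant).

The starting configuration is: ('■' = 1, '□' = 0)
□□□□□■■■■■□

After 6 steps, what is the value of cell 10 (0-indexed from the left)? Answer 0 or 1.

0

t=0: □□□□□■■■■■□
t=1: □□□□■■■■■■□
t=2: □□□■■■■■■■□
t=3: □□■■■■■■■■□
t=4: □■■■■■■■■■□
t=5: ■■■■■■■■■■□
t=6: ■■■■■■■■■■□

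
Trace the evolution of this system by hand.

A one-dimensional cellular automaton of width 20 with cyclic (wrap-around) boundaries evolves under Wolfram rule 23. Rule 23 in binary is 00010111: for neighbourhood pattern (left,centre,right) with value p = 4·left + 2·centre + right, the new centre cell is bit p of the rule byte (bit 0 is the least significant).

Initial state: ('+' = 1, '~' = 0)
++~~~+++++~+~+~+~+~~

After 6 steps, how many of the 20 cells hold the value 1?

step 0: ++~~~+++++~+~+~+~+~~
step 1: ~~+++~~~~~~+~+~+~+++
step 2: ++~~~+++++++~+~+~~~~
step 3: ~~+++~~~~~~~~+~+++++
step 4: ++~~~+++++++++~~~~~~
step 5: ~~+++~~~~~~~~~++++++
step 6: ++~~~+++++++++~~~~~~

11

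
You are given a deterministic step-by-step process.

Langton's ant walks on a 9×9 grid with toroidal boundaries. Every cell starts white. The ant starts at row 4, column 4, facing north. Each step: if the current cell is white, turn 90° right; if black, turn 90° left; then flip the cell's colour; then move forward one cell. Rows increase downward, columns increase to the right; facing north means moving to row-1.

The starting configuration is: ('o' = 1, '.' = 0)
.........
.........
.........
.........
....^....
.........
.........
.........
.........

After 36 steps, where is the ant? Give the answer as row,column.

step 0: .........
.........
.........
.........
....^....
.........
.........
.........
.........
step 1: .........
.........
.........
.........
....o>...
.........
.........
.........
.........
step 2: .........
.........
.........
.........
....oo...
.....v...
.........
.........
.........
step 3: .........
.........
.........
.........
....oo...
....<o...
.........
.........
.........
step 4: .........
.........
.........
.........
....^o...
....oo...
.........
.........
.........
step 5: .........
.........
.........
.........
...<.o...
....oo...
.........
.........
.........
step 6: .........
.........
.........
...^.....
...o.o...
....oo...
.........
.........
.........
step 7: .........
.........
.........
...o>....
...o.o...
....oo...
.........
.........
.........
step 8: .........
.........
.........
...oo....
...ovo...
....oo...
.........
.........
.........
step 9: .........
.........
.........
...oo....
...<oo...
....oo...
.........
.........
.........
step 10: .........
.........
.........
...oo....
....oo...
...voo...
.........
.........
.........
step 11: .........
.........
.........
...oo....
....oo...
..<ooo...
.........
.........
.........
step 12: .........
.........
.........
...oo....
..^.oo...
..oooo...
.........
.........
.........
step 13: .........
.........
.........
...oo....
..o>oo...
..oooo...
.........
.........
.........
step 14: .........
.........
.........
...oo....
..oooo...
..ovoo...
.........
.........
.........
step 15: .........
.........
.........
...oo....
..oooo...
..o.>o...
.........
.........
.........
step 16: .........
.........
.........
...oo....
..oo^o...
..o..o...
.........
.........
.........
step 17: .........
.........
.........
...oo....
..o<.o...
..o..o...
.........
.........
.........
step 18: .........
.........
.........
...oo....
..o..o...
..ov.o...
.........
.........
.........
step 19: .........
.........
.........
...oo....
..o..o...
..<o.o...
.........
.........
.........
step 20: .........
.........
.........
...oo....
..o..o...
...o.o...
..v......
.........
.........
step 21: .........
.........
.........
...oo....
..o..o...
...o.o...
.<o......
.........
.........
step 22: .........
.........
.........
...oo....
..o..o...
.^.o.o...
.oo......
.........
.........
step 23: .........
.........
.........
...oo....
..o..o...
.o>o.o...
.oo......
.........
.........
step 24: .........
.........
.........
...oo....
..o..o...
.ooo.o...
.ov......
.........
.........
step 25: .........
.........
.........
...oo....
..o..o...
.ooo.o...
.o.>.....
.........
.........
step 26: .........
.........
.........
...oo....
..o..o...
.ooo.o...
.o.o.....
...v.....
.........
step 27: .........
.........
.........
...oo....
..o..o...
.ooo.o...
.o.o.....
..<o.....
.........
step 28: .........
.........
.........
...oo....
..o..o...
.ooo.o...
.o^o.....
..oo.....
.........
step 29: .........
.........
.........
...oo....
..o..o...
.ooo.o...
.oo>.....
..oo.....
.........
step 30: .........
.........
.........
...oo....
..o..o...
.oo^.o...
.oo......
..oo.....
.........
step 31: .........
.........
.........
...oo....
..o..o...
.o<..o...
.oo......
..oo.....
.........
step 32: .........
.........
.........
...oo....
..o..o...
.o...o...
.ov......
..oo.....
.........
step 33: .........
.........
.........
...oo....
..o..o...
.o...o...
.o.>.....
..oo.....
.........
step 34: .........
.........
.........
...oo....
..o..o...
.o...o...
.o.o.....
..ov.....
.........
step 35: .........
.........
.........
...oo....
..o..o...
.o...o...
.o.o.....
..o.>....
.........
step 36: .........
.........
.........
...oo....
..o..o...
.o...o...
.o.o.....
..o.o....
....v....

8,4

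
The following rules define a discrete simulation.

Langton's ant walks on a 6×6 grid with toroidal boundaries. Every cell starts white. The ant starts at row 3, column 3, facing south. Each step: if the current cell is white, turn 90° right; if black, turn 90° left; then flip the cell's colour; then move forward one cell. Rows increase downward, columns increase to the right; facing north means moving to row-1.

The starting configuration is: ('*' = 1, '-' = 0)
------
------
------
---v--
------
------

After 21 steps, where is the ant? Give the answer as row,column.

k=0  ------
------
------
---v--
------
------
k=1  ------
------
------
--<*--
------
------
k=2  ------
------
--^---
--**--
------
------
k=3  ------
------
--*>--
--**--
------
------
k=4  ------
------
--**--
--*v--
------
------
k=5  ------
------
--**--
--*->-
------
------
k=6  ------
------
--**--
--*-*-
----v-
------
k=7  ------
------
--**--
--*-*-
---<*-
------
k=8  ------
------
--**--
--*^*-
---**-
------
k=9  ------
------
--**--
--**>-
---**-
------
k=10  ------
------
--**^-
--**--
---**-
------
k=11  ------
------
--***>
--**--
---**-
------
k=12  ------
------
--****
--**-v
---**-
------
k=13  ------
------
--****
--**<*
---**-
------
k=14  ------
------
--**^*
--****
---**-
------
k=15  ------
------
--*<-*
--****
---**-
------
k=16  ------
------
--*--*
--*v**
---**-
------
k=17  ------
------
--*--*
--*->*
---**-
------
k=18  ------
------
--*-^*
--*--*
---**-
------
k=19  ------
------
--*-*>
--*--*
---**-
------
k=20  ------
-----^
--*-*-
--*--*
---**-
------
k=21  ------
>----*
--*-*-
--*--*
---**-
------

1,0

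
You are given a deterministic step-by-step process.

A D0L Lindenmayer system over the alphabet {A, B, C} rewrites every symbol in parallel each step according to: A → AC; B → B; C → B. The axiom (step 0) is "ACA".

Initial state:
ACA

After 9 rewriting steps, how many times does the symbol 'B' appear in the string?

k=0  ACA
k=1  ACBAC
k=2  ACBBACB
k=3  ACBBBACBB
k=4  ACBBBBACBBB
k=5  ACBBBBBACBBBB
k=6  ACBBBBBBACBBBBB
k=7  ACBBBBBBBACBBBBBB
k=8  ACBBBBBBBBACBBBBBBB
k=9  ACBBBBBBBBBACBBBBBBBB

17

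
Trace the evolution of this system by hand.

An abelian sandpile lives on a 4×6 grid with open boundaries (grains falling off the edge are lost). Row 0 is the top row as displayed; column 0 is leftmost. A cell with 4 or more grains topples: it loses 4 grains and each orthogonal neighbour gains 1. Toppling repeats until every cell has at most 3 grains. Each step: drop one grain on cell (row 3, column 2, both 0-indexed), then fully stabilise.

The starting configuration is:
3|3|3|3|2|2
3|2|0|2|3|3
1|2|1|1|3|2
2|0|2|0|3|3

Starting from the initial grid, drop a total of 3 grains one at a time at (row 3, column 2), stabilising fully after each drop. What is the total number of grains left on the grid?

0) 3|3|3|3|2|2
3|2|0|2|3|3
1|2|1|1|3|2
2|0|2|0|3|3
1) 3|3|3|3|2|2
3|2|0|2|3|3
1|2|1|1|3|2
2|0|3|0|3|3
2) 3|3|3|3|2|2
3|2|0|2|3|3
1|2|2|1|3|2
2|1|0|1|3|3
3) 3|3|3|3|2|2
3|2|0|2|3|3
1|2|2|1|3|2
2|1|1|1|3|3

51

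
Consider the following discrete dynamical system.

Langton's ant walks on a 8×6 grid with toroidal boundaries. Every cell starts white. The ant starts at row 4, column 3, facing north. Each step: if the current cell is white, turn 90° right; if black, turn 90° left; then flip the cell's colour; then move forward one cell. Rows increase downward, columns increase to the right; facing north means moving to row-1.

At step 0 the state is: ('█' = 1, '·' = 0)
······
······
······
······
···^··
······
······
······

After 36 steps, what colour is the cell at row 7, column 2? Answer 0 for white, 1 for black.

step 0: ······
······
······
······
···^··
······
······
······
step 1: ······
······
······
······
···█>·
······
······
······
step 2: ······
······
······
······
···██·
····v·
······
······
step 3: ······
······
······
······
···██·
···<█·
······
······
step 4: ······
······
······
······
···^█·
···██·
······
······
step 5: ······
······
······
······
··<·█·
···██·
······
······
step 6: ······
······
······
··^···
··█·█·
···██·
······
······
step 7: ······
······
······
··█>··
··█·█·
···██·
······
······
step 8: ······
······
······
··██··
··█v█·
···██·
······
······
step 9: ······
······
······
··██··
··<██·
···██·
······
······
step 10: ······
······
······
··██··
···██·
··v██·
······
······
step 11: ······
······
······
··██··
···██·
·<███·
······
······
step 12: ······
······
······
··██··
·^·██·
·████·
······
······
step 13: ······
······
······
··██··
·█>██·
·████·
······
······
step 14: ······
······
······
··██··
·████·
·█v██·
······
······
step 15: ······
······
······
··██··
·████·
·█·>█·
······
······
step 16: ······
······
······
··██··
·██^█·
·█··█·
······
······
step 17: ······
······
······
··██··
·█<·█·
·█··█·
······
······
step 18: ······
······
······
··██··
·█··█·
·█v·█·
······
······
step 19: ······
······
······
··██··
·█··█·
·<█·█·
······
······
step 20: ······
······
······
··██··
·█··█·
··█·█·
·v····
······
step 21: ······
······
······
··██··
·█··█·
··█·█·
<█····
······
step 22: ······
······
······
··██··
·█··█·
^·█·█·
██····
······
step 23: ······
······
······
··██··
·█··█·
█>█·█·
██····
······
step 24: ······
······
······
··██··
·█··█·
███·█·
█v····
······
step 25: ······
······
······
··██··
·█··█·
███·█·
█·>···
······
step 26: ······
······
······
··██··
·█··█·
███·█·
█·█···
··v···
step 27: ······
······
······
··██··
·█··█·
███·█·
█·█···
·<█···
step 28: ······
······
······
··██··
·█··█·
███·█·
█^█···
·██···
step 29: ······
······
······
··██··
·█··█·
███·█·
██>···
·██···
step 30: ······
······
······
··██··
·█··█·
██^·█·
██····
·██···
step 31: ······
······
······
··██··
·█··█·
█<··█·
██····
·██···
step 32: ······
······
······
··██··
·█··█·
█···█·
█v····
·██···
step 33: ······
······
······
··██··
·█··█·
█···█·
█·>···
·██···
step 34: ······
······
······
··██··
·█··█·
█···█·
█·█···
·█v···
step 35: ······
······
······
··██··
·█··█·
█···█·
█·█···
·█·>··
step 36: ···v··
······
······
··██··
·█··█·
█···█·
█·█···
·█·█··

0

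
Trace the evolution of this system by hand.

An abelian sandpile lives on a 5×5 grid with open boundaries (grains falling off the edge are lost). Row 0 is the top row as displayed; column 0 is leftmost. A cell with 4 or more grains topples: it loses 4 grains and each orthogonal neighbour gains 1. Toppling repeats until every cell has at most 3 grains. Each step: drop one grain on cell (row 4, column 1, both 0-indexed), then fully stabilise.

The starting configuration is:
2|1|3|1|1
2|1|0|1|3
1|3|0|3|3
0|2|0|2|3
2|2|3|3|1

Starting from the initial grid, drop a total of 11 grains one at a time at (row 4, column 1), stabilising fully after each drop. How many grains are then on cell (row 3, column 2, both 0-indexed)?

3

0) 2|1|3|1|1
2|1|0|1|3
1|3|0|3|3
0|2|0|2|3
2|2|3|3|1
1) 2|1|3|1|1
2|1|0|1|3
1|3|0|3|3
0|2|0|2|3
2|3|3|3|1
2) 2|1|3|1|1
2|1|0|1|3
1|3|0|3|3
0|3|1|3|3
3|1|1|0|2
3) 2|1|3|1|1
2|1|0|1|3
1|3|0|3|3
0|3|1|3|3
3|2|1|0|2
4) 2|1|3|1|1
2|1|0|1|3
1|3|0|3|3
0|3|1|3|3
3|3|1|0|2
5) 2|1|3|1|1
2|2|0|1|3
2|0|1|3|3
2|1|2|3|3
0|2|2|0|2
6) 2|1|3|1|1
2|2|0|1|3
2|0|1|3|3
2|1|2|3|3
0|3|2|0|2
7) 2|1|3|1|1
2|2|0|1|3
2|0|1|3|3
2|2|2|3|3
1|0|3|0|2
8) 2|1|3|1|1
2|2|0|1|3
2|0|1|3|3
2|2|2|3|3
1|1|3|0|2
9) 2|1|3|1|1
2|2|0|1|3
2|0|1|3|3
2|2|2|3|3
1|2|3|0|2
10) 2|1|3|1|1
2|2|0|1|3
2|0|1|3|3
2|2|2|3|3
1|3|3|0|2
11) 2|1|3|1|1
2|2|0|1|3
2|0|1|3|3
2|3|3|3|3
2|1|0|1|2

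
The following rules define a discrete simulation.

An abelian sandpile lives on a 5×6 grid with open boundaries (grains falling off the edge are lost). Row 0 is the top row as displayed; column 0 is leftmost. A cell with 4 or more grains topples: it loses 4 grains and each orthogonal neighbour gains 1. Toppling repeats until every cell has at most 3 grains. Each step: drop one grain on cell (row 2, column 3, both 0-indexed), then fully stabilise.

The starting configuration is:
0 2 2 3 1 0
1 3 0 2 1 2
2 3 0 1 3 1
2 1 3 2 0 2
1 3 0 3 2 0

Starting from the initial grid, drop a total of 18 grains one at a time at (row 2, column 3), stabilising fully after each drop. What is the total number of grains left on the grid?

59

t=0: 0 2 2 3 1 0
1 3 0 2 1 2
2 3 0 1 3 1
2 1 3 2 0 2
1 3 0 3 2 0
t=1: 0 2 2 3 1 0
1 3 0 2 1 2
2 3 0 2 3 1
2 1 3 2 0 2
1 3 0 3 2 0
t=2: 0 2 2 3 1 0
1 3 0 2 1 2
2 3 0 3 3 1
2 1 3 2 0 2
1 3 0 3 2 0
t=3: 0 2 2 3 1 0
1 3 0 3 2 2
2 3 1 1 0 2
2 1 3 3 1 2
1 3 0 3 2 0
t=4: 0 2 2 3 1 0
1 3 0 3 2 2
2 3 1 2 0 2
2 1 3 3 1 2
1 3 0 3 2 0
t=5: 0 2 2 3 1 0
1 3 0 3 2 2
2 3 1 3 0 2
2 1 3 3 1 2
1 3 0 3 2 0
t=6: 0 2 3 0 2 0
1 3 1 1 3 2
2 3 3 2 1 2
2 2 0 2 2 2
1 3 2 0 3 0
t=7: 0 2 3 0 2 0
1 3 1 1 3 2
2 3 3 3 1 2
2 2 0 2 2 2
1 3 2 0 3 0
t=8: 0 3 3 0 2 0
2 0 3 2 3 2
3 1 1 1 2 2
2 3 1 3 2 2
1 3 2 0 3 0
t=9: 0 3 3 0 2 0
2 0 3 2 3 2
3 1 1 2 2 2
2 3 1 3 2 2
1 3 2 0 3 0
t=10: 0 3 3 0 2 0
2 0 3 2 3 2
3 1 1 3 2 2
2 3 1 3 2 2
1 3 2 0 3 0
t=11: 0 3 3 0 2 0
2 0 3 3 3 2
3 1 2 1 3 2
2 3 2 0 3 2
1 3 2 1 3 0
t=12: 0 3 3 0 2 0
2 0 3 3 3 2
3 1 2 2 3 2
2 3 2 0 3 2
1 3 2 1 3 0
t=13: 0 3 3 0 2 0
2 0 3 3 3 2
3 1 2 3 3 2
2 3 2 0 3 2
1 3 2 1 3 0
t=14: 1 0 1 2 3 0
2 2 2 2 1 3
3 2 0 3 2 3
2 3 3 2 1 3
1 3 2 2 0 1
t=15: 1 0 1 2 3 0
2 2 2 3 1 3
3 2 1 0 3 3
2 3 3 3 1 3
1 3 2 2 0 1
t=16: 1 0 1 2 3 0
2 2 2 3 1 3
3 2 1 1 3 3
2 3 3 3 1 3
1 3 2 2 0 1
t=17: 1 0 1 2 3 0
2 2 2 3 1 3
3 2 1 2 3 3
2 3 3 3 1 3
1 3 2 2 0 1
t=18: 1 0 1 2 3 0
2 2 2 3 1 3
3 2 1 3 3 3
2 3 3 3 1 3
1 3 2 2 0 1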